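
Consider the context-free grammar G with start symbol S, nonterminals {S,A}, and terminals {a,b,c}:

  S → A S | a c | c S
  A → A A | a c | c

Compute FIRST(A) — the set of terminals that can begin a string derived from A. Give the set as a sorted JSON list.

Compute FIRST by fixpoint:
[1]
  A via A→a c: +{a}
  A via A→c: +{c}
  S via S→A S: +{a,c}
  S: {a,c}  A: {a,c}
[2] — fixpoint
  S: {a,c}  A: {a,c}

FIRST(A) = ["a", "c"]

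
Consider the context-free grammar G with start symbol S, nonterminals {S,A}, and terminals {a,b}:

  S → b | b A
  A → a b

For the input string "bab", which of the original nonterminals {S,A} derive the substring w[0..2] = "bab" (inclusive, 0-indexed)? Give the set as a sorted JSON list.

Convert to CNF:
  S -> T1 A | b
  A -> T0 T1
  T0 -> a
  T1 -> b

CYK fill, restricted to cells inside w[0..2]:
  T[0,0] 'b' = {S,T1}  orig:{S}
  T[1,1] 'a' = {T0}  orig:{}
  T[2,2] 'b' = {S,T1}  orig:{S}
  T[0,1] 'ba' = ∅
  T[1,2] 'ab' = {A}
  T[0,2] 'bab' = {S}

Original NTs in T[0,2] deriving "bab": ["S"]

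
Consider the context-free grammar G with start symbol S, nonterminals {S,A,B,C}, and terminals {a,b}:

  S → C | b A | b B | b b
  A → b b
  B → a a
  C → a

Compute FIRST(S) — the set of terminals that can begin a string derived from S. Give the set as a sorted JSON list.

FIRST sets, iterate to fixpoint:
iter 1:
  A via A→b b: +{b}
  B via B→a a: +{a}
  C via C→a: +{a}
  S via S→C: +{a}
  S via S→b A: +{b}
  FIRST[S]={a,b}  FIRST[A]={b}  FIRST[B]={a}  FIRST[C]={a}
iter 2: done
  FIRST[S]={a,b}  FIRST[A]={b}  FIRST[B]={a}  FIRST[C]={a}

FIRST(S) = ["a", "b"]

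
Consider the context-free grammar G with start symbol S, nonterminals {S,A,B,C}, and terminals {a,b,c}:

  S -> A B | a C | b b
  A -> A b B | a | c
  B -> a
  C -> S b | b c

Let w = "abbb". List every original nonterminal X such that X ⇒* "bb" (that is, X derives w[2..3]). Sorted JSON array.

CNF form of G:
  S -> A B | T0 T0 | T2 C
  A -> A X3 | a | c
  B -> a
  C -> S T0 | T0 T1
  T0 -> b
  T1 -> c
  T2 -> a
  X3 -> T0 B

CYK table (by increasing span) (cells [i..j] with 2 ≤ i ≤ j ≤ 3 only):
  cell(2,2) b: {T0}  orig:{}
  cell(3,3) b: {T0}  orig:{}
  cell(2,3) bb: {S}

Original NTs in T[2,3] deriving "bb": ["S"]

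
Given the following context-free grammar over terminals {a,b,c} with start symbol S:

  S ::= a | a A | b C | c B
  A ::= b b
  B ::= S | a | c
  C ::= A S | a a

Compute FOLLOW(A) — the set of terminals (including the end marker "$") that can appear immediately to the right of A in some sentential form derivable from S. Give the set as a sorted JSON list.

FIRST sets, iterate to fixpoint:
[1]
  A via A→b b: +{b}
  B via B→a: +{a}
  B via B→c: +{c}
  C via C→A S: +{b}
  C via C→a a: +{a}
  S via S→a: +{a}
  S via S→b C: +{b}
  S via S→c B: +{c}
  FIRST[S]={a,b,c}  FIRST[A]={b}  FIRST[B]={a,c}  FIRST[C]={a,b}
[2]
  B via B→S: +{b}
  FIRST[S]={a,b,c}  FIRST[A]={b}  FIRST[B]={a,b,c}  FIRST[C]={a,b}
[3] — fixpoint
  FIRST[S]={a,b,c}  FIRST[A]={b}  FIRST[B]={a,b,c}  FIRST[C]={a,b}

FOLLOW sets:
initialize: $ ∈ FOLLOW(S)
[1]
  C→A S: FOLLOW(A) ⊇ FIRST(S) = {a,b,c}; new: +{a,b,c}
  S→a A: FOLLOW(A) ⊇ FOLLOW(S) ⊇ {$}; new: +{$}
  S→b C: FOLLOW(C) ⊇ FOLLOW(S) ⊇ {$}; new: +{$}
  S→c B: FOLLOW(B) ⊇ FOLLOW(S) ⊇ {$}; new: +{$}
  S: {$}  A: {$,a,b,c}  B: {$}  C: {$}
[2] (stable)
  S: {$}  A: {$,a,b,c}  B: {$}  C: {$}

FOLLOW(A) = ["$", "a", "b", "c"]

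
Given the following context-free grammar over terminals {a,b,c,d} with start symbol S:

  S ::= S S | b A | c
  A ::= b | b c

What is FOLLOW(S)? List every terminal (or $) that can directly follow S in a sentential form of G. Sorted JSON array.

FIRST sets, iterate to fixpoint:
[1]
  A via A→b: +{b}
  S via S→b A: +{b}
  S via S→c: +{c}
  S: {b,c}  A: {b}
[2] (no change)
  S: {b,c}  A: {b}

FOLLOW sets:
seed FOLLOW(S) with $
pass 1:
  S→S S: FOLLOW(S) ⊇ FIRST(S) = {b,c}; new: +{b,c}
  S→b A: FOLLOW(A) ⊇ FOLLOW(S) ⊇ {$,b,c}; new: +{$,b,c}
  FOLLOW[S]={$,b,c}  FOLLOW[A]={$,b,c}
pass 2: (no change)
  FOLLOW[S]={$,b,c}  FOLLOW[A]={$,b,c}

FOLLOW(S) = ["$", "b", "c"]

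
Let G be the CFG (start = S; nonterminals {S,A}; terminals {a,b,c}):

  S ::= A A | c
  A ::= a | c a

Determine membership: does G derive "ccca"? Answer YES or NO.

Convert to CNF:
  S -> A A | c
  A -> T0 T1 | a
  T0 -> c
  T1 -> a

CYK fill:
  [0..0]={S,T0}  "c"  orig:{S}
  [1..1]={S,T0}  "c"  orig:{S}
  [2..2]={S,T0}  "c"  orig:{S}
  [3..3]={A,T1}  "a"  orig:{A}
  [0..1]=∅  "cc"
  [1..2]=∅  "cc"
  [2..3]={A}  "ca"
  [0..2]=∅  "ccc"
  [1..3]=∅  "cca"
  [0..3]=∅  "ccca"

S ∉ T[0,3] ⇒ NO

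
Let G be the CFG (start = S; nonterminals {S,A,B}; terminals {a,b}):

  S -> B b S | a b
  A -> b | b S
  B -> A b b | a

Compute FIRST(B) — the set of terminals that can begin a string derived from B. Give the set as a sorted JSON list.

FIRST iteration:
round 1:
  A via A→b: +{b}
  B via B→A b b: +{b}
  B via B→a: +{a}
  S via S→B b S: +{a,b}
  S: {a,b}  A: {b}  B: {a,b}
round 2: — fixpoint
  S: {a,b}  A: {b}  B: {a,b}

FIRST(B) = ["a", "b"]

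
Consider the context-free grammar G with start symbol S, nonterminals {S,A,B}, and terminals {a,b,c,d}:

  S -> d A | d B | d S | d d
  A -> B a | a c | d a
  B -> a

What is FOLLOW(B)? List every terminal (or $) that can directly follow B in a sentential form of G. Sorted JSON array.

FIRST sets, iterate to fixpoint:
pass 1:
  A via A→a c: +{a}
  A via A→d a: +{d}
  B via B→a: +{a}
  S via S→d A: +{d}
  S: {d}  A: {a,d}  B: {a}
pass 2: (stable)
  S: {d}  A: {a,d}  B: {a}

FOLLOW sets:
initialize: $ ∈ FOLLOW(S)
iter 1:
  A→B a: FOLLOW(B) ⊇ FIRST(a) = {a}; new: +{a}
  S→d A: FOLLOW(A) ⊇ FOLLOW(S) ⊇ {$}; new: +{$}
  S→d B: FOLLOW(B) ⊇ FOLLOW(S) ⊇ {$}; new: +{$}
  FOLLOW(S)={$}  FOLLOW(A)={$}  FOLLOW(B)={$,a}
iter 2: (stable)
  FOLLOW(S)={$}  FOLLOW(A)={$}  FOLLOW(B)={$,a}

FOLLOW(B) = ["$", "a"]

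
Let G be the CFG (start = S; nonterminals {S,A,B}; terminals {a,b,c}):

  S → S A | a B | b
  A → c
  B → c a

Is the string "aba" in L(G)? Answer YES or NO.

Convert to CNF:
  S -> S A | T1 B | b
  A -> c
  B -> T0 T1
  T0 -> c
  T1 -> a

CYK fill:
  cell(0,0) a: {T1}  orig:{}
  cell(1,1) b: {S}
  cell(2,2) a: {T1}  orig:{}
  cell(0,1) ab: ∅
  cell(1,2) ba: ∅
  cell(0,2) aba: ∅

S ∉ T[0,2] ⇒ NO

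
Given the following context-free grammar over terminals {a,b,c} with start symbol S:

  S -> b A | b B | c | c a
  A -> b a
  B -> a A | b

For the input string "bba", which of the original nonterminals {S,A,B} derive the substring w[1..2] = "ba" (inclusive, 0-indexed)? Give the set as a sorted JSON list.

Convert to CNF:
  S -> T0 A | T0 B | T2 T1 | c
  A -> T0 T1
  B -> T1 A | b
  T0 -> b
  T1 -> a
  T2 -> c

CYK table (by increasing span) (cells [i..j] with 1 ≤ i ≤ j ≤ 2 only):
  T[1,1] 'b' = {B,T0}  orig:{B}
  T[2,2] 'a' = {T1}  orig:{}
  T[1,2] 'ba' = {A}

Original NTs in T[1,2] deriving "ba": ["A"]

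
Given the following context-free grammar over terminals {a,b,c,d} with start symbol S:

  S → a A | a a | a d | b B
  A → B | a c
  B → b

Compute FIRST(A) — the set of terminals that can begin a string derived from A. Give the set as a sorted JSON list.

FIRST sets, iterate to fixpoint:
pass 1:
  A via A→a c: +{a}
  B via B→b: +{b}
  S via S→a A: +{a}
  S via S→b B: +{b}
  FIRST[S]={a,b}  FIRST[A]={a}  FIRST[B]={b}
pass 2:
  A via A→B: +{b}
  FIRST[S]={a,b}  FIRST[A]={a,b}  FIRST[B]={b}
pass 3: (stable)
  FIRST[S]={a,b}  FIRST[A]={a,b}  FIRST[B]={b}

FIRST(A) = ["a", "b"]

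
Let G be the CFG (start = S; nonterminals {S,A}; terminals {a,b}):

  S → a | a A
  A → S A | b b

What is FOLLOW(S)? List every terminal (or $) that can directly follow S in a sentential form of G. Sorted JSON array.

Compute FIRST by fixpoint:
iter 1:
  A via A→b b: +{b}
  S via S→a: +{a}
  FIRST(S)={a}  FIRST(A)={b}
iter 2:
  A via A→S A: +{a}
  FIRST(S)={a}  FIRST(A)={a,b}
iter 3: — fixpoint
  FIRST(S)={a}  FIRST(A)={a,b}

FOLLOW sets:
seed FOLLOW(S) with $
[1]
  A→S A: FOLLOW(S) ⊇ FIRST(A) = {a,b}; new: +{a,b}
  S→a A: FOLLOW(A) ⊇ FOLLOW(S) ⊇ {$,a,b}; new: +{$,a,b}
  FOLLOW(S)={$,a,b}  FOLLOW(A)={$,a,b}
[2] done
  FOLLOW(S)={$,a,b}  FOLLOW(A)={$,a,b}

FOLLOW(S) = ["$", "a", "b"]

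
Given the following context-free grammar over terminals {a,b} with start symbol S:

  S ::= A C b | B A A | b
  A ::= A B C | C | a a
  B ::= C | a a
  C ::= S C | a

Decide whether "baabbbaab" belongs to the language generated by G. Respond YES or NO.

Convert to CNF:
  S -> A X3 | B X4 | b
  A -> A X2 | S C | T0 T0 | a
  B -> S C | T0 T0 | a
  C -> S C | a
  T0 -> a
  T1 -> b
  X2 -> B C
  X3 -> C T1
  X4 -> A A

CYK fill:
  [0..0]={S,T1}  "b"  orig:{S}
  [1..1]={A,B,C,T0}  "a"  orig:{A,B,C}
  [2..2]={A,B,C,T0}  "a"  orig:{A,B,C}
  [3..3]={S,T1}  "b"  orig:{S}
  [4..4]={S,T1}  "b"  orig:{S}
  [5..5]={S,T1}  "b"  orig:{S}
  [6..6]={A,B,C,T0}  "a"  orig:{A,B,C}
  [7..7]={A,B,C,T0}  "a"  orig:{A,B,C}
  [8..8]={S,T1}  "b"  orig:{S}
  [0..1]={A,B,C}  "ba"
  [1..2]={A,B,X2,X4}  "aa"  orig:{A,B}
  [2..3]={X3}  "ab"  orig:{}
  [3..4]=∅  "bb"
  [4..5]=∅  "bb"
  [5..6]={A,B,C}  "ba"
  [6..7]={A,B,X2,X4}  "aa"  orig:{A,B}
  [7..8]={X3}  "ab"  orig:{}
  [0..2]={X2,X4}  "baa"  orig:{}
  [1..3]={S}  "aab"
  [2..4]=∅  "abb"
  [3..5]=∅  "bbb"
  [4..6]={A,B,C}  "bba"
  [5..7]={X2,X4}  "baa"  orig:{}
  [6..8]={S}  "aab"
  [0..3]={S}  "baab"
  [1..4]=∅  "aabb"
  [2..5]=∅  "abbb"
  [3..6]={A,B,C}  "bbba"
  [4..7]={X2,X4}  "bbaa"  orig:{}
  [5..8]={S}  "baab"
  [0..4]=∅  "baabb"
  [1..5]=∅  "aabbb"
  [2..6]={X2,X4}  "abbba"  orig:{}
  [3..7]={X2,X4}  "bbbaa"  orig:{}
  [4..8]={S}  "bbaab"
  [0..5]=∅  "baabbb"
  [1..6]={A,B,C,S,X2,X4}  "aabbba"  orig:{A,B,C,S}
  [2..7]={A,S}  "abbbaa"
  [3..8]={S}  "bbbaab"
  [0..6]={A,B,C,S}  "baabbba"
  [1..7]={A,B,C,S,X2,X4}  "aabbbaa"  orig:{A,B,C,S}
  [2..8]=∅  "abbbaab"
  [0..7]={A,B,C,X2,X4}  "baabbbaa"  orig:{A,B,C}
  [1..8]={S,X3}  "aabbbaab"  orig:{S}
  [0..8]={S,X3}  "baabbbaab"  orig:{S}

S ∈ T[0,8] ⇒ YES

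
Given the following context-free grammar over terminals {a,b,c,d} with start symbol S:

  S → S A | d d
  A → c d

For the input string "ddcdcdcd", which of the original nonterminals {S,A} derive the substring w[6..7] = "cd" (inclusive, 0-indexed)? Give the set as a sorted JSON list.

CNF form of G:
  S -> S A | T1 T1
  A -> T0 T1
  T0 -> c
  T1 -> d

Fill CYK table bottom-up (cells [i..j] with 6 ≤ i ≤ j ≤ 7 only):
  [6..6]={T0}  "c"  orig:{}
  [7..7]={T1}  "d"  orig:{}
  [6..7]={A}  "cd"

Original NTs in T[6,7] deriving "cd": ["A"]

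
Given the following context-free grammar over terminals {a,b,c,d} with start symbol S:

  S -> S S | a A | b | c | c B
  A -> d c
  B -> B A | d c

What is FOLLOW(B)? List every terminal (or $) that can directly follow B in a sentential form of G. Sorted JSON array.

Compute FIRST by fixpoint:
[1]
  A via A→d c: +{d}
  B via B→d c: +{d}
  S via S→a A: +{a}
  S via S→b: +{b}
  S via S→c: +{c}
  FIRST(S)={a,b,c}  FIRST(A)={d}  FIRST(B)={d}
[2] (no change)
  FIRST(S)={a,b,c}  FIRST(A)={d}  FIRST(B)={d}

Compute FOLLOW by fixpoint:
FOLLOW(S) := {$}
round 1:
  B→B A: FOLLOW(B) ⊇ FIRST(A) = {d}; new: +{d}
  B→B A: FOLLOW(A) ⊇ FOLLOW(B) ⊇ {d}; new: +{d}
  S→S S: FOLLOW(S) ⊇ FIRST(S) = {a,b,c}; new: +{a,b,c}
  S→a A: FOLLOW(A) ⊇ FOLLOW(S) ⊇ {$,a,b,c}; new: +{$,a,b,c}
  S→c B: FOLLOW(B) ⊇ FOLLOW(S) ⊇ {$,a,b,c}; new: +{$,a,b,c}
  S: {$,a,b,c}  A: {$,a,b,c,d}  B: {$,a,b,c,d}
round 2: (no change)
  S: {$,a,b,c}  A: {$,a,b,c,d}  B: {$,a,b,c,d}

FOLLOW(B) = ["$", "a", "b", "c", "d"]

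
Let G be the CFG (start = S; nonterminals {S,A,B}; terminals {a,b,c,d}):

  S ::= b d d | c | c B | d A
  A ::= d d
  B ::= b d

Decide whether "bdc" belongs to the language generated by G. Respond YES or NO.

Convert to CNF:
  S -> T0 A | T1 X3 | T2 B | c
  A -> T0 T0
  B -> T1 T0
  T0 -> d
  T1 -> b
  T2 -> c
  X3 -> T0 T0

CYK fill:
  cell(0,0) b: {T1}  orig:{}
  cell(1,1) d: {T0}  orig:{}
  cell(2,2) c: {S,T2}  orig:{S}
  cell(0,1) bd: {B}
  cell(1,2) dc: ∅
  cell(0,2) bdc: ∅

S ∉ T[0,2] ⇒ NO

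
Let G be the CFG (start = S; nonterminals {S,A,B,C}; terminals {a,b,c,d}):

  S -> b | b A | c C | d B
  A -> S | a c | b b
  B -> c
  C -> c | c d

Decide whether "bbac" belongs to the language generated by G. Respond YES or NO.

Convert to CNF:
  S -> T1 C | T2 A | T3 B | b
  A -> T0 T1 | T1 C | T2 A | T2 T2 | T3 B | b
  B -> c
  C -> T1 T3 | c
  T0 -> a
  T1 -> c
  T2 -> b
  T3 -> d

CYK fill:
  [0..0]={A,S,T2}  "b"  orig:{A,S}
  [1..1]={A,S,T2}  "b"  orig:{A,S}
  [2..2]={T0}  "a"  orig:{}
  [3..3]={B,C,T1}  "c"  orig:{B,C}
  [0..1]={A,S}  "bb"
  [1..2]=∅  "ba"
  [2..3]={A}  "ac"
  [0..2]=∅  "bba"
  [1..3]={A,S}  "bac"
  [0..3]={A,S}  "bbac"

S ∈ T[0,3] ⇒ YES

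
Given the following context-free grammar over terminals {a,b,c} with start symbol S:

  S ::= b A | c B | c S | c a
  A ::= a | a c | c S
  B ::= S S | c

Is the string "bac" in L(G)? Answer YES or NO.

CNF form of G:
  S -> T1 B | T1 S | T1 T0 | T2 A
  A -> T0 T1 | T1 S | a
  B -> S S | c
  T0 -> a
  T1 -> c
  T2 -> b

CYK table (by increasing span):
  cell(0,0) b: {T2}  orig:{}
  cell(1,1) a: {A,T0}  orig:{A}
  cell(2,2) c: {B,T1}  orig:{B}
  cell(0,1) ba: {S}
  cell(1,2) ac: {A}
  cell(0,2) bac: {S}

S ∈ T[0,2] ⇒ YES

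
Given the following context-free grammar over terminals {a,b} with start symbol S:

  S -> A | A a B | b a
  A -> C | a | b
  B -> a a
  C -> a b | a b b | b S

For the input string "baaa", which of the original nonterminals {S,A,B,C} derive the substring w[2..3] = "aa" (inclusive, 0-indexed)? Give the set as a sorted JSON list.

CNF form of G:
  S -> A X4 | T0 T1 | T0 X5 | T1 S | T1 T0 | a | b
  A -> T0 T1 | T0 X2 | T1 S | a | b
  B -> T0 T0
  C -> T0 T1 | T0 X3 | T1 S
  T0 -> a
  T1 -> b
  X2 -> T1 T1
  X3 -> T1 T1
  X4 -> T0 B
  X5 -> T1 T1

CYK fill — only the sub-triangle for w[2..3]:
  cell(2,2) a: {A,S,T0}  orig:{A,S}
  cell(3,3) a: {A,S,T0}  orig:{A,S}
  cell(2,3) aa: {B}

Original NTs in T[2,3] deriving "aa": ["B"]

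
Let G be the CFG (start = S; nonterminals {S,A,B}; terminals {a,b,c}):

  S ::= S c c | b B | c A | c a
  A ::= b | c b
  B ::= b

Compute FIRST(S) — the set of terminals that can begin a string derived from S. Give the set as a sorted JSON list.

FIRST iteration:
pass 1:
  A via A→b: +{b}
  A via A→c b: +{c}
  B via B→b: +{b}
  S via S→b B: +{b}
  S via S→c A: +{c}
  FIRST[S]={b,c}  FIRST[A]={b,c}  FIRST[B]={b}
pass 2: (no change)
  FIRST[S]={b,c}  FIRST[A]={b,c}  FIRST[B]={b}

FIRST(S) = ["b", "c"]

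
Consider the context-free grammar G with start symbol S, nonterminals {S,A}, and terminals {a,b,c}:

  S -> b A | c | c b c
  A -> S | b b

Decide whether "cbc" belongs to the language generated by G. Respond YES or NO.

CNF form of G:
  S -> T0 A | T1 X3 | c
  A -> T0 A | T0 T0 | T1 X2 | c
  T0 -> b
  T1 -> c
  X2 -> T0 T1
  X3 -> T0 T1

CYK table (by increasing span):
  cell(0,0) c: {A,S,T1}  orig:{A,S}
  cell(1,1) b: {T0}  orig:{}
  cell(2,2) c: {A,S,T1}  orig:{A,S}
  cell(0,1) cb: ∅
  cell(1,2) bc: {A,S,X2,X3}  orig:{A,S}
  cell(0,2) cbc: {A,S}

S ∈ T[0,2] ⇒ YES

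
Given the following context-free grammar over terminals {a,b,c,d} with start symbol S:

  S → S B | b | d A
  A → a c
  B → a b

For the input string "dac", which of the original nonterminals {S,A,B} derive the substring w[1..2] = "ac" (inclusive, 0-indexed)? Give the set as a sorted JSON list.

CNF form of G:
  S -> S B | T3 A | b
  A -> T0 T1
  B -> T0 T2
  T0 -> a
  T1 -> c
  T2 -> b
  T3 -> d

Fill CYK table bottom-up — only the sub-triangle for w[1..2]:
  T[1,1] 'a' = {T0}  orig:{}
  T[2,2] 'c' = {T1}  orig:{}
  T[1,2] 'ac' = {A}

Original NTs in T[1,2] deriving "ac": ["A"]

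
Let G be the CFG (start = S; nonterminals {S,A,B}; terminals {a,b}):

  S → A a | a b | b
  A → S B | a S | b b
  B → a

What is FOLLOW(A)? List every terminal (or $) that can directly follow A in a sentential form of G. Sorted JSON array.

FIRST sets, iterate to fixpoint:
iter 1:
  A via A→a S: +{a}
  A via A→b b: +{b}
  B via B→a: +{a}
  S via S→A a: +{a,b}
  FIRST[S]={a,b}  FIRST[A]={a,b}  FIRST[B]={a}
iter 2: — fixpoint
  FIRST[S]={a,b}  FIRST[A]={a,b}  FIRST[B]={a}

FOLLOW iteration:
seed FOLLOW(S) with $
pass 1:
  A→S B: FOLLOW(S) ⊇ FIRST(B) = {a}; new: +{a}
  S→A a: FOLLOW(A) ⊇ FIRST(a) = {a}; new: +{a}
  S: {$,a}  A: {a}  B: {}
pass 2:
  A→S B: FOLLOW(B) ⊇ FOLLOW(A) ⊇ {a}; new: +{a}
  S: {$,a}  A: {a}  B: {a}
pass 3: (stable)
  S: {$,a}  A: {a}  B: {a}

FOLLOW(A) = ["a"]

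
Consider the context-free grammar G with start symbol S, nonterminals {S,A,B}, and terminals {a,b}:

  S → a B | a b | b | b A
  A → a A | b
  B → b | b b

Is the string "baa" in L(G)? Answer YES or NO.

CNF form of G:
  S -> T0 B | T0 T1 | T1 A | b
  A -> T0 A | b
  B -> T1 T1 | b
  T0 -> a
  T1 -> b

CYK fill:
  [0..0]={A,B,S,T1}  "b"  orig:{A,B,S}
  [1..1]={T0}  "a"  orig:{}
  [2..2]={T0}  "a"  orig:{}
  [0..1]=∅  "ba"
  [1..2]=∅  "aa"
  [0..2]=∅  "baa"

S ∉ T[0,2] ⇒ NO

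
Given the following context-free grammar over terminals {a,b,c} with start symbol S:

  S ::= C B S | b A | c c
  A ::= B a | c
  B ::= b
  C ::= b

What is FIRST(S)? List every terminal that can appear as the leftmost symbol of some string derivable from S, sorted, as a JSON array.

FIRST sets, iterate to fixpoint:
round 1:
  A via A→c: +{c}
  B via B→b: +{b}
  C via C→b: +{b}
  S via S→C B S: +{b}
  S via S→c c: +{c}
  FIRST[S]={b,c}  FIRST[A]={c}  FIRST[B]={b}  FIRST[C]={b}
round 2:
  A via A→B a: +{b}
  FIRST[S]={b,c}  FIRST[A]={b,c}  FIRST[B]={b}  FIRST[C]={b}
round 3: — fixpoint
  FIRST[S]={b,c}  FIRST[A]={b,c}  FIRST[B]={b}  FIRST[C]={b}

FIRST(S) = ["b", "c"]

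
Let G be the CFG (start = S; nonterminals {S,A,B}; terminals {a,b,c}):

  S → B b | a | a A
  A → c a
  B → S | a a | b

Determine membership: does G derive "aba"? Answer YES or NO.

CNF form of G:
  S -> B T2 | T1 A | a
  A -> T0 T1
  B -> B T2 | T1 A | T1 T1 | a | b
  T0 -> c
  T1 -> a
  T2 -> b

CYK fill:
  [0..0]={B,S,T1}  "a"  orig:{B,S}
  [1..1]={B,T2}  "b"  orig:{B}
  [2..2]={B,S,T1}  "a"  orig:{B,S}
  [0..1]={B,S}  "ab"
  [1..2]=∅  "ba"
  [0..2]=∅  "aba"

S ∉ T[0,2] ⇒ NO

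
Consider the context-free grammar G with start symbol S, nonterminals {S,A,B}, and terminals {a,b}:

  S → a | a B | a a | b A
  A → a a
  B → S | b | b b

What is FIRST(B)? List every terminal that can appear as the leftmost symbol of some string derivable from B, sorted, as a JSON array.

Compute FIRST by fixpoint:
[1]
  A via A→a a: +{a}
  B via B→b: +{b}
  S via S→a: +{a}
  S via S→b A: +{b}
  FIRST(S)={a,b}  FIRST(A)={a}  FIRST(B)={b}
[2]
  B via B→S: +{a}
  FIRST(S)={a,b}  FIRST(A)={a}  FIRST(B)={a,b}
[3] (no change)
  FIRST(S)={a,b}  FIRST(A)={a}  FIRST(B)={a,b}

FIRST(B) = ["a", "b"]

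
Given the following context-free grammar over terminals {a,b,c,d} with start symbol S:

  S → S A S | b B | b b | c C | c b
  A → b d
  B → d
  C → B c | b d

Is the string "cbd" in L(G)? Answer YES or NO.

CNF form of G:
  S -> S X3 | T0 B | T0 T0 | T2 C | T2 T0
  A -> T0 T1
  B -> d
  C -> B T2 | T0 T1
  T0 -> b
  T1 -> d
  T2 -> c
  X3 -> A S

Fill CYK table bottom-up:
  T[0,0] 'c' = {T2}  orig:{}
  T[1,1] 'b' = {T0}  orig:{}
  T[2,2] 'd' = {B,T1}  orig:{B}
  T[0,1] 'cb' = {S}
  T[1,2] 'bd' = {A,C,S}
  T[0,2] 'cbd' = {S}

S ∈ T[0,2] ⇒ YES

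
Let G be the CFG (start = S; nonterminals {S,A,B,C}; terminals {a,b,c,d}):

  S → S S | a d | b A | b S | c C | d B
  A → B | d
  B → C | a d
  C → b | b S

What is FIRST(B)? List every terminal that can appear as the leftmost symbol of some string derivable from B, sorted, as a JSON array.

FIRST iteration:
[1]
  A via A→d: +{d}
  B via B→a d: +{a}
  C via C→b: +{b}
  S via S→a d: +{a}
  S via S→b A: +{b}
  S via S→c C: +{c}
  S via S→d B: +{d}
  FIRST(S)={a,b,c,d}  FIRST(A)={d}  FIRST(B)={a}  FIRST(C)={b}
[2]
  A via A→B: +{a}
  B via B→C: +{b}
  FIRST(S)={a,b,c,d}  FIRST(A)={a,d}  FIRST(B)={a,b}  FIRST(C)={b}
[3]
  A via A→B: +{b}
  FIRST(S)={a,b,c,d}  FIRST(A)={a,b,d}  FIRST(B)={a,b}  FIRST(C)={b}
[4] (no change)
  FIRST(S)={a,b,c,d}  FIRST(A)={a,b,d}  FIRST(B)={a,b}  FIRST(C)={b}

FIRST(B) = ["a", "b"]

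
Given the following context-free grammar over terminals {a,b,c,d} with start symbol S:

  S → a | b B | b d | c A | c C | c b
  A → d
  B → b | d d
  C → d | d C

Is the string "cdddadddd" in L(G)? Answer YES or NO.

Convert to CNF:
  S -> T1 B | T1 T0 | T2 A | T2 C | T2 T1 | a
  A -> d
  B -> T0 T0 | b
  C -> T0 C | d
  T0 -> d
  T1 -> b
  T2 -> c

CYK fill:
  [0..0]={T2}  "c"  orig:{}
  [1..1]={A,C,T0}  "d"  orig:{A,C}
  [2..2]={A,C,T0}  "d"  orig:{A,C}
  [3..3]={A,C,T0}  "d"  orig:{A,C}
  [4..4]={S}  "a"
  [5..5]={A,C,T0}  "d"  orig:{A,C}
  [6..6]={A,C,T0}  "d"  orig:{A,C}
  [7..7]={A,C,T0}  "d"  orig:{A,C}
  [8..8]={A,C,T0}  "d"  orig:{A,C}
  [0..1]={S}  "cd"
  [1..2]={B,C}  "dd"
  [2..3]={B,C}  "dd"
  [3..4]=∅  "da"
  [4..5]=∅  "ad"
  [5..6]={B,C}  "dd"
  [6..7]={B,C}  "dd"
  [7..8]={B,C}  "dd"
  [0..2]={S}  "cdd"
  [1..3]={C}  "ddd"
  [2..4]=∅  "dda"
  [3..5]=∅  "dad"
  [4..6]=∅  "add"
  [5..7]={C}  "ddd"
  [6..8]={C}  "ddd"
  [0..3]={S}  "cddd"
  [1..4]=∅  "ddda"
  [2..5]=∅  "ddad"
  [3..6]=∅  "dadd"
  [4..7]=∅  "addd"
  [5..8]={C}  "dddd"
  [0..4]=∅  "cddda"
  [1..5]=∅  "dddad"
  [2..6]=∅  "ddadd"
  [3..7]=∅  "daddd"
  [4..8]=∅  "adddd"
  [0..5]=∅  "cdddad"
  [1..6]=∅  "dddadd"
  [2..7]=∅  "ddaddd"
  [3..8]=∅  "dadddd"
  [0..6]=∅  "cdddadd"
  [1..7]=∅  "dddaddd"
  [2..8]=∅  "ddadddd"
  [0..7]=∅  "cdddaddd"
  [1..8]=∅  "dddadddd"
  [0..8]=∅  "cdddadddd"

S ∉ T[0,8] ⇒ NO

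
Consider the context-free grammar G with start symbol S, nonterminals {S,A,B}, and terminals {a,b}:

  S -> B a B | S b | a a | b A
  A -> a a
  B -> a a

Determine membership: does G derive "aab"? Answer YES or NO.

CNF form of G:
  S -> B X2 | S T1 | T0 T0 | T1 A
  A -> T0 T0
  B -> T0 T0
  T0 -> a
  T1 -> b
  X2 -> T0 B

Fill CYK table bottom-up:
  T[0,0] 'a' = {T0}  orig:{}
  T[1,1] 'a' = {T0}  orig:{}
  T[2,2] 'b' = {T1}  orig:{}
  T[0,1] 'aa' = {A,B,S}
  T[1,2] 'ab' = ∅
  T[0,2] 'aab' = {S}

S ∈ T[0,2] ⇒ YES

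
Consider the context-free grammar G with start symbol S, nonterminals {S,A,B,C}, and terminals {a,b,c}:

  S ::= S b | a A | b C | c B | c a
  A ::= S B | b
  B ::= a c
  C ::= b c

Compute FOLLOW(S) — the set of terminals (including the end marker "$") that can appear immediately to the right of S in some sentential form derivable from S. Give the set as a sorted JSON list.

Compute FIRST by fixpoint:
iter 1:
  A via A→b: +{b}
  B via B→a c: +{a}
  C via C→b c: +{b}
  S via S→a A: +{a}
  S via S→b C: +{b}
  S via S→c B: +{c}
  FIRST(S)={a,b,c}  FIRST(A)={b}  FIRST(B)={a}  FIRST(C)={b}
iter 2:
  A via A→S B: +{a,c}
  FIRST(S)={a,b,c}  FIRST(A)={a,b,c}  FIRST(B)={a}  FIRST(C)={b}
iter 3: (stable)
  FIRST(S)={a,b,c}  FIRST(A)={a,b,c}  FIRST(B)={a}  FIRST(C)={b}

FOLLOW iteration:
seed FOLLOW(S) with $
iter 1:
  A→S B: FOLLOW(S) ⊇ FIRST(B) = {a}; new: +{a}
  S→S b: FOLLOW(S) ⊇ FIRST(b) = {b}; new: +{b}
  S→a A: FOLLOW(A) ⊇ FOLLOW(S) ⊇ {$,a,b}; new: +{$,a,b}
  S→b C: FOLLOW(C) ⊇ FOLLOW(S) ⊇ {$,a,b}; new: +{$,a,b}
  S→c B: FOLLOW(B) ⊇ FOLLOW(S) ⊇ {$,a,b}; new: +{$,a,b}
  FOLLOW(S)={$,a,b}  FOLLOW(A)={$,a,b}  FOLLOW(B)={$,a,b}  FOLLOW(C)={$,a,b}
iter 2: (no change)
  FOLLOW(S)={$,a,b}  FOLLOW(A)={$,a,b}  FOLLOW(B)={$,a,b}  FOLLOW(C)={$,a,b}

FOLLOW(S) = ["$", "a", "b"]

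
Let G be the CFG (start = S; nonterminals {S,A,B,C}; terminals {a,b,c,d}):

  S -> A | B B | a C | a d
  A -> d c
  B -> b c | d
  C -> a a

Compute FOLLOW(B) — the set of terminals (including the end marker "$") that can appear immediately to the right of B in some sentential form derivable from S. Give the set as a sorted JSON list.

FIRST sets, iterate to fixpoint:
iter 1:
  A via A→d c: +{d}
  B via B→b c: +{b}
  B via B→d: +{d}
  C via C→a a: +{a}
  S via S→A: +{d}
  S via S→B B: +{b}
  S via S→a C: +{a}
  FIRST[S]={a,b,d}  FIRST[A]={d}  FIRST[B]={b,d}  FIRST[C]={a}
iter 2: done
  FIRST[S]={a,b,d}  FIRST[A]={d}  FIRST[B]={b,d}  FIRST[C]={a}

FOLLOW iteration:
initialize: $ ∈ FOLLOW(S)
[1]
  S→A: FOLLOW(A) ⊇ FOLLOW(S) ⊇ {$}; new: +{$}
  S→B B: FOLLOW(B) ⊇ FIRST(B) = {b,d}; new: +{b,d}
  S→B B: FOLLOW(B) ⊇ FOLLOW(S) ⊇ {$}; new: +{$}
  S→a C: FOLLOW(C) ⊇ FOLLOW(S) ⊇ {$}; new: +{$}
  S: {$}  A: {$}  B: {$,b,d}  C: {$}
[2] done
  S: {$}  A: {$}  B: {$,b,d}  C: {$}

FOLLOW(B) = ["$", "b", "d"]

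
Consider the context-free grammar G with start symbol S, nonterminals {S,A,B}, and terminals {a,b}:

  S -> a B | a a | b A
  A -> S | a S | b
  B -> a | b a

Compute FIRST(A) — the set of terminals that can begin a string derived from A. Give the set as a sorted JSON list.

Compute FIRST by fixpoint:
round 1:
  A via A→a S: +{a}
  A via A→b: +{b}
  B via B→a: +{a}
  B via B→b a: +{b}
  S via S→a B: +{a}
  S via S→b A: +{b}
  FIRST(S)={a,b}  FIRST(A)={a,b}  FIRST(B)={a,b}
round 2: — fixpoint
  FIRST(S)={a,b}  FIRST(A)={a,b}  FIRST(B)={a,b}

FIRST(A) = ["a", "b"]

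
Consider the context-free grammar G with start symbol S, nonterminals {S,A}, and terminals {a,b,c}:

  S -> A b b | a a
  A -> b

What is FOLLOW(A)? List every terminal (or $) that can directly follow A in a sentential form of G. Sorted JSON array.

FIRST iteration:
iter 1:
  A via A→b: +{b}
  S via S→A b b: +{b}
  S via S→a a: +{a}
  FIRST[S]={a,b}  FIRST[A]={b}
iter 2: (no change)
  FIRST[S]={a,b}  FIRST[A]={b}

FOLLOW iteration:
seed FOLLOW(S) with $
iter 1:
  S→A b b: FOLLOW(A) ⊇ FIRST(b) = {b}; new: +{b}
  S: {$}  A: {b}
iter 2: (stable)
  S: {$}  A: {b}

FOLLOW(A) = ["b"]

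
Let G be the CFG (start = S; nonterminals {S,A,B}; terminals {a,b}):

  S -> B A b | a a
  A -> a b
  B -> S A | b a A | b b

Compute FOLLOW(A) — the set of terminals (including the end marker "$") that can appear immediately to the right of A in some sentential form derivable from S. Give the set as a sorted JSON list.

FIRST sets, iterate to fixpoint:
[1]
  A via A→a b: +{a}
  B via B→b a A: +{b}
  S via S→B A b: +{b}
  S via S→a a: +{a}
  FIRST(S)={a,b}  FIRST(A)={a}  FIRST(B)={b}
[2]
  B via B→S A: +{a}
  FIRST(S)={a,b}  FIRST(A)={a}  FIRST(B)={a,b}
[3] — fixpoint
  FIRST(S)={a,b}  FIRST(A)={a}  FIRST(B)={a,b}

FOLLOW sets:
seed FOLLOW(S) with $
[1]
  B→S A: FOLLOW(S) ⊇ FIRST(A) = {a}; new: +{a}
  S→B A b: FOLLOW(B) ⊇ FIRST(A) = {a}; new: +{a}
  S→B A b: FOLLOW(A) ⊇ FIRST(b) = {b}; new: +{b}
  FOLLOW[S]={$,a}  FOLLOW[A]={b}  FOLLOW[B]={a}
[2]
  B→S A: FOLLOW(A) ⊇ FOLLOW(B) ⊇ {a}; new: +{a}
  FOLLOW[S]={$,a}  FOLLOW[A]={a,b}  FOLLOW[B]={a}
[3] done
  FOLLOW[S]={$,a}  FOLLOW[A]={a,b}  FOLLOW[B]={a}

FOLLOW(A) = ["a", "b"]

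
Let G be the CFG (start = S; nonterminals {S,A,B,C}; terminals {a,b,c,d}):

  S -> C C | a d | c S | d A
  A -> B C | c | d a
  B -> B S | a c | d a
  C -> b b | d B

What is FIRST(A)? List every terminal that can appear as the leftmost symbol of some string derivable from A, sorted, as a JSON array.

FIRST iteration:
[1]
  A via A→c: +{c}
  A via A→d a: +{d}
  B via B→a c: +{a}
  B via B→d a: +{d}
  C via C→b b: +{b}
  C via C→d B: +{d}
  S via S→C C: +{b,d}
  S via S→a d: +{a}
  S via S→c S: +{c}
  FIRST[S]={a,b,c,d}  FIRST[A]={c,d}  FIRST[B]={a,d}  FIRST[C]={b,d}
[2]
  A via A→B C: +{a}
  FIRST[S]={a,b,c,d}  FIRST[A]={a,c,d}  FIRST[B]={a,d}  FIRST[C]={b,d}
[3] (stable)
  FIRST[S]={a,b,c,d}  FIRST[A]={a,c,d}  FIRST[B]={a,d}  FIRST[C]={b,d}

FIRST(A) = ["a", "c", "d"]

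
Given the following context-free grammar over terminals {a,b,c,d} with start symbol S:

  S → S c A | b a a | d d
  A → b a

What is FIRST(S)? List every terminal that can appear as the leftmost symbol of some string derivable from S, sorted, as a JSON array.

FIRST iteration:
iter 1:
  A via A→b a: +{b}
  S via S→b a a: +{b}
  S via S→d d: +{d}
  S: {b,d}  A: {b}
iter 2: done
  S: {b,d}  A: {b}

FIRST(S) = ["b", "d"]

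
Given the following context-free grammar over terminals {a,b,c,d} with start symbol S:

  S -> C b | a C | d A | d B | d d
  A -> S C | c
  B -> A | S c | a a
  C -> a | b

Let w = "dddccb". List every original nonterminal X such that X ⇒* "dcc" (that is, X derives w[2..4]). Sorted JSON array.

Convert to CNF:
  S -> C T2 | T1 C | T3 A | T3 B | T3 T3
  A -> S C | c
  B -> S C | S T0 | T1 T1 | c
  C -> a | b
  T0 -> c
  T1 -> a
  T2 -> b
  T3 -> d

CYK fill (cells [i..j] with 2 ≤ i ≤ j ≤ 4 only):
  [2..2]={T3}  "d"  orig:{}
  [3..3]={A,B,T0}  "c"  orig:{A,B}
  [4..4]={A,B,T0}  "c"  orig:{A,B}
  [2..3]={S}  "dc"
  [3..4]=∅  "cc"
  [2..4]={B}  "dcc"

Original NTs in T[2,4] deriving "dcc": ["B"]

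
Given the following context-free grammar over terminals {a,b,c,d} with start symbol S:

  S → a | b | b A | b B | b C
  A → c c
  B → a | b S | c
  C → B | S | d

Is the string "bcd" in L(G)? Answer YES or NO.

CNF form of G:
  S -> T1 A | T1 B | T1 C | a | b
  A -> T0 T0
  B -> T1 S | a | c
  C -> T1 A | T1 B | T1 C | T1 S | a | b | c | d
  T0 -> c
  T1 -> b

CYK fill:
  cell(0,0) b: {C,S,T1}  orig:{C,S}
  cell(1,1) c: {B,C,T0}  orig:{B,C}
  cell(2,2) d: {C}
  cell(0,1) bc: {C,S}
  cell(1,2) cd: ∅
  cell(0,2) bcd: ∅

S ∉ T[0,2] ⇒ NO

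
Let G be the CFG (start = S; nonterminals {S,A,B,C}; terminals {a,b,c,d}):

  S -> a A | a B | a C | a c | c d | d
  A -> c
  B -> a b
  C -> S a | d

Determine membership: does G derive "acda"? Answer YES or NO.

CNF form of G:
  S -> T0 A | T0 B | T0 C | T0 T2 | T2 T3 | d
  A -> c
  B -> T0 T1
  C -> S T0 | d
  T0 -> a
  T1 -> b
  T2 -> c
  T3 -> d

CYK table (by increasing span):
  cell(0,0) a: {T0}  orig:{}
  cell(1,1) c: {A,T2}  orig:{A}
  cell(2,2) d: {C,S,T3}  orig:{C,S}
  cell(3,3) a: {T0}  orig:{}
  cell(0,1) ac: {S}
  cell(1,2) cd: {S}
  cell(2,3) da: {C}
  cell(0,2) acd: ∅
  cell(1,3) cda: {C}
  cell(0,3) acda: {S}

S ∈ T[0,3] ⇒ YES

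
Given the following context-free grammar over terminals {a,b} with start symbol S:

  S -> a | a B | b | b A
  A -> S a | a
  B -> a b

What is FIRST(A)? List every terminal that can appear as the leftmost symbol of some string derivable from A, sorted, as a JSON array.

FIRST sets, iterate to fixpoint:
[1]
  A via A→a: +{a}
  B via B→a b: +{a}
  S via S→a: +{a}
  S via S→b: +{b}
  FIRST[S]={a,b}  FIRST[A]={a}  FIRST[B]={a}
[2]
  A via A→S a: +{b}
  FIRST[S]={a,b}  FIRST[A]={a,b}  FIRST[B]={a}
[3] — fixpoint
  FIRST[S]={a,b}  FIRST[A]={a,b}  FIRST[B]={a}

FIRST(A) = ["a", "b"]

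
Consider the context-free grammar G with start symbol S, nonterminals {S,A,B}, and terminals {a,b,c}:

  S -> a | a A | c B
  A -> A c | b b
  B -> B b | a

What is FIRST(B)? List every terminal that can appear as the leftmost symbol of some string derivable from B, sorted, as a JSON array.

Compute FIRST by fixpoint:
pass 1:
  A via A→b b: +{b}
  B via B→a: +{a}
  S via S→a: +{a}
  S via S→c B: +{c}
  S: {a,c}  A: {b}  B: {a}
pass 2: — fixpoint
  S: {a,c}  A: {b}  B: {a}

FIRST(B) = ["a"]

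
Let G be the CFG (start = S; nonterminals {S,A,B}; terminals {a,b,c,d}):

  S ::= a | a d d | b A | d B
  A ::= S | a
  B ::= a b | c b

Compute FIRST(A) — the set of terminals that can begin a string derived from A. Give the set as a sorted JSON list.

Compute FIRST by fixpoint:
pass 1:
  A via A→a: +{a}
  B via B→a b: +{a}
  B via B→c b: +{c}
  S via S→a: +{a}
  S via S→b A: +{b}
  S via S→d B: +{d}
  S: {a,b,d}  A: {a}  B: {a,c}
pass 2:
  A via A→S: +{b,d}
  S: {a,b,d}  A: {a,b,d}  B: {a,c}
pass 3: — fixpoint
  S: {a,b,d}  A: {a,b,d}  B: {a,c}

FIRST(A) = ["a", "b", "d"]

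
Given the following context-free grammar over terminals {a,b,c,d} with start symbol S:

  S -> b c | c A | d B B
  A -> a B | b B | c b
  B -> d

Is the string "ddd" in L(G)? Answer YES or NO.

CNF form of G:
  S -> T1 T2 | T2 A | T3 X4
  A -> T0 B | T1 B | T2 T1
  B -> d
  T0 -> a
  T1 -> b
  T2 -> c
  T3 -> d
  X4 -> B B

CYK fill:
  T[0,0] 'd' = {B,T3}  orig:{B}
  T[1,1] 'd' = {B,T3}  orig:{B}
  T[2,2] 'd' = {B,T3}  orig:{B}
  T[0,1] 'dd' = {X4}  orig:{}
  T[1,2] 'dd' = {X4}  orig:{}
  T[0,2] 'ddd' = {S}

S ∈ T[0,2] ⇒ YES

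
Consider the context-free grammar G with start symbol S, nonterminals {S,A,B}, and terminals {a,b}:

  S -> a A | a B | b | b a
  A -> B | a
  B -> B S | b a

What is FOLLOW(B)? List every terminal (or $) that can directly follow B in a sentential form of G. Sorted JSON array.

FIRST iteration:
round 1:
  A via A→a: +{a}
  B via B→b a: +{b}
  S via S→a A: +{a}
  S via S→b: +{b}
  FIRST[S]={a,b}  FIRST[A]={a}  FIRST[B]={b}
round 2:
  A via A→B: +{b}
  FIRST[S]={a,b}  FIRST[A]={a,b}  FIRST[B]={b}
round 3: (no change)
  FIRST[S]={a,b}  FIRST[A]={a,b}  FIRST[B]={b}

Compute FOLLOW by fixpoint:
initialize: $ ∈ FOLLOW(S)
round 1:
  B→B S: FOLLOW(B) ⊇ FIRST(S) = {a,b}; new: +{a,b}
  B→B S: FOLLOW(S) ⊇ FOLLOW(B) ⊇ {a,b}; new: +{a,b}
  S→a A: FOLLOW(A) ⊇ FOLLOW(S) ⊇ {$,a,b}; new: +{$,a,b}
  S→a B: FOLLOW(B) ⊇ FOLLOW(S) ⊇ {$,a,b}; new: +{$}
  FOLLOW(S)={$,a,b}  FOLLOW(A)={$,a,b}  FOLLOW(B)={$,a,b}
round 2: done
  FOLLOW(S)={$,a,b}  FOLLOW(A)={$,a,b}  FOLLOW(B)={$,a,b}

FOLLOW(B) = ["$", "a", "b"]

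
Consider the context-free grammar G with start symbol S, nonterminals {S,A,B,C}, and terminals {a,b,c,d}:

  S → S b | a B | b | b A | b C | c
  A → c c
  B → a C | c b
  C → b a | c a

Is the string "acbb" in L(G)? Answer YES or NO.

Convert to CNF:
  S -> S T2 | T1 B | T2 A | T2 C | b | c
  A -> T0 T0
  B -> T0 T2 | T1 C
  C -> T0 T1 | T2 T1
  T0 -> c
  T1 -> a
  T2 -> b

Fill CYK table bottom-up:
  [0..0]={T1}  "a"  orig:{}
  [1..1]={S,T0}  "c"  orig:{S}
  [2..2]={S,T2}  "b"  orig:{S}
  [3..3]={S,T2}  "b"  orig:{S}
  [0..1]=∅  "ac"
  [1..2]={B,S}  "cb"
  [2..3]={S}  "bb"
  [0..2]={S}  "acb"
  [1..3]={S}  "cbb"
  [0..3]={S}  "acbb"

S ∈ T[0,3] ⇒ YES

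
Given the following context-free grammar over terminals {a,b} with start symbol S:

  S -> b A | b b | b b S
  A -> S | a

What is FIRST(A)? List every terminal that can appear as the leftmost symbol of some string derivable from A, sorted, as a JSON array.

FIRST sets, iterate to fixpoint:
[1]
  A via A→a: +{a}
  S via S→b A: +{b}
  S: {b}  A: {a}
[2]
  A via A→S: +{b}
  S: {b}  A: {a,b}
[3] (stable)
  S: {b}  A: {a,b}

FIRST(A) = ["a", "b"]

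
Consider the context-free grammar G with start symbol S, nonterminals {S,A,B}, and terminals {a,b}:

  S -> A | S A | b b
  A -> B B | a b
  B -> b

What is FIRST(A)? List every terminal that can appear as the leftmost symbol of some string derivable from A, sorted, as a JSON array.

FIRST sets, iterate to fixpoint:
iter 1:
  A via A→a b: +{a}
  B via B→b: +{b}
  S via S→A: +{a}
  S via S→b b: +{b}
  FIRST[S]={a,b}  FIRST[A]={a}  FIRST[B]={b}
iter 2:
  A via A→B B: +{b}
  FIRST[S]={a,b}  FIRST[A]={a,b}  FIRST[B]={b}
iter 3: (no change)
  FIRST[S]={a,b}  FIRST[A]={a,b}  FIRST[B]={b}

FIRST(A) = ["a", "b"]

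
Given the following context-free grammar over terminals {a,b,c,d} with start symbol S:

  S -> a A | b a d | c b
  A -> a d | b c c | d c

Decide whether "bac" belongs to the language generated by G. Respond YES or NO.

Convert to CNF:
  S -> T0 A | T2 X5 | T3 T2
  A -> T0 T1 | T1 T3 | T2 X4
  T0 -> a
  T1 -> d
  T2 -> b
  T3 -> c
  X4 -> T3 T3
  X5 -> T0 T1

Fill CYK table bottom-up:
  [0..0]={T2}  "b"  orig:{}
  [1..1]={T0}  "a"  orig:{}
  [2..2]={T3}  "c"  orig:{}
  [0..1]=∅  "ba"
  [1..2]=∅  "ac"
  [0..2]=∅  "bac"

S ∉ T[0,2] ⇒ NO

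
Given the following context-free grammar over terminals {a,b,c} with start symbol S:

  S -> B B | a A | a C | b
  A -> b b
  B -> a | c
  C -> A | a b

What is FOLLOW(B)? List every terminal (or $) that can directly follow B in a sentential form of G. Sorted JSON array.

FIRST iteration:
round 1:
  A via A→b b: +{b}
  B via B→a: +{a}
  B via B→c: +{c}
  C via C→A: +{b}
  C via C→a b: +{a}
  S via S→B B: +{a,c}
  S via S→b: +{b}
  FIRST(S)={a,b,c}  FIRST(A)={b}  FIRST(B)={a,c}  FIRST(C)={a,b}
round 2: done
  FIRST(S)={a,b,c}  FIRST(A)={b}  FIRST(B)={a,c}  FIRST(C)={a,b}

FOLLOW sets:
FOLLOW(S) := {$}
iter 1:
  S→B B: FOLLOW(B) ⊇ FIRST(B) = {a,c}; new: +{a,c}
  S→B B: FOLLOW(B) ⊇ FOLLOW(S) ⊇ {$}; new: +{$}
  S→a A: FOLLOW(A) ⊇ FOLLOW(S) ⊇ {$}; new: +{$}
  S→a C: FOLLOW(C) ⊇ FOLLOW(S) ⊇ {$}; new: +{$}
  FOLLOW(S)={$}  FOLLOW(A)={$}  FOLLOW(B)={$,a,c}  FOLLOW(C)={$}
iter 2: — fixpoint
  FOLLOW(S)={$}  FOLLOW(A)={$}  FOLLOW(B)={$,a,c}  FOLLOW(C)={$}

FOLLOW(B) = ["$", "a", "c"]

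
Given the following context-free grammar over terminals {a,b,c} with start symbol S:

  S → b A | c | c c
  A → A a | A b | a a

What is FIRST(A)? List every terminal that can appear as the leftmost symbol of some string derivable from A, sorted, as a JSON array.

FIRST iteration:
iter 1:
  A via A→a a: +{a}
  S via S→b A: +{b}
  S via S→c: +{c}
  FIRST(S)={b,c}  FIRST(A)={a}
iter 2: (stable)
  FIRST(S)={b,c}  FIRST(A)={a}

FIRST(A) = ["a"]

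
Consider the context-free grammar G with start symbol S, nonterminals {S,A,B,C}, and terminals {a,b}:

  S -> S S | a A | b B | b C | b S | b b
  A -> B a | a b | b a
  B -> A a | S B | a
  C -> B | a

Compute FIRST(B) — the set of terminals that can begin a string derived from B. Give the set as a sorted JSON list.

FIRST sets, iterate to fixpoint:
iter 1:
  A via A→a b: +{a}
  A via A→b a: +{b}
  B via B→A a: +{a,b}
  C via C→B: +{a,b}
  S via S→a A: +{a}
  S via S→b B: +{b}
  FIRST[S]={a,b}  FIRST[A]={a,b}  FIRST[B]={a,b}  FIRST[C]={a,b}
iter 2: — fixpoint
  FIRST[S]={a,b}  FIRST[A]={a,b}  FIRST[B]={a,b}  FIRST[C]={a,b}

FIRST(B) = ["a", "b"]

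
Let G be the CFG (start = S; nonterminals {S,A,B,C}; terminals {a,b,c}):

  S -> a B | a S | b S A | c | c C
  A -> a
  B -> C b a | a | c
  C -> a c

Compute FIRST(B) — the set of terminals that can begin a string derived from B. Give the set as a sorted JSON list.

Compute FIRST by fixpoint:
round 1:
  A via A→a: +{a}
  B via B→a: +{a}
  B via B→c: +{c}
  C via C→a c: +{a}
  S via S→a B: +{a}
  S via S→b S A: +{b}
  S via S→c: +{c}
  S: {a,b,c}  A: {a}  B: {a,c}  C: {a}
round 2: (no change)
  S: {a,b,c}  A: {a}  B: {a,c}  C: {a}

FIRST(B) = ["a", "c"]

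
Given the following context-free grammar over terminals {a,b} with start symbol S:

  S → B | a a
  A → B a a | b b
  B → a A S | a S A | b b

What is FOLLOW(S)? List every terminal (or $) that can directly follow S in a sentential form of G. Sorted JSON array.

FIRST sets, iterate to fixpoint:
round 1:
  A via A→b b: +{b}
  B via B→a A S: +{a}
  B via B→b b: +{b}
  S via S→B: +{a,b}
  S: {a,b}  A: {b}  B: {a,b}
round 2:
  A via A→B a a: +{a}
  S: {a,b}  A: {a,b}  B: {a,b}
round 3: (no change)
  S: {a,b}  A: {a,b}  B: {a,b}

FOLLOW sets:
initialize: $ ∈ FOLLOW(S)
iter 1:
  A→B a a: FOLLOW(B) ⊇ FIRST(a) = {a}; new: +{a}
  B→a A S: FOLLOW(A) ⊇ FIRST(S) = {a,b}; new: +{a,b}
  B→a A S: FOLLOW(S) ⊇ FOLLOW(B) ⊇ {a}; new: +{a}
  B→a S A: FOLLOW(S) ⊇ FIRST(A) = {a,b}; new: +{b}
  S→B: FOLLOW(B) ⊇ FOLLOW(S) ⊇ {$,a,b}; new: +{$,b}
  FOLLOW(S)={$,a,b}  FOLLOW(A)={a,b}  FOLLOW(B)={$,a,b}
iter 2:
  B→a S A: FOLLOW(A) ⊇ FOLLOW(B) ⊇ {$,a,b}; new: +{$}
  FOLLOW(S)={$,a,b}  FOLLOW(A)={$,a,b}  FOLLOW(B)={$,a,b}
iter 3: done
  FOLLOW(S)={$,a,b}  FOLLOW(A)={$,a,b}  FOLLOW(B)={$,a,b}

FOLLOW(S) = ["$", "a", "b"]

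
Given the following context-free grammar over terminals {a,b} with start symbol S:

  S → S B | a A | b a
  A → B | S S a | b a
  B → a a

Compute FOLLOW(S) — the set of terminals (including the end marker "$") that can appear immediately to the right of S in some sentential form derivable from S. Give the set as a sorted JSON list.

Compute FIRST by fixpoint:
round 1:
  A via A→b a: +{b}
  B via B→a a: +{a}
  S via S→a A: +{a}
  S via S→b a: +{b}
  FIRST[S]={a,b}  FIRST[A]={b}  FIRST[B]={a}
round 2:
  A via A→B: +{a}
  FIRST[S]={a,b}  FIRST[A]={a,b}  FIRST[B]={a}
round 3: (no change)
  FIRST[S]={a,b}  FIRST[A]={a,b}  FIRST[B]={a}

FOLLOW iteration:
initialize: $ ∈ FOLLOW(S)
iter 1:
  A→S S a: FOLLOW(S) ⊇ FIRST(S) = {a,b}; new: +{a,b}
  S→S B: FOLLOW(B) ⊇ FOLLOW(S) ⊇ {$,a,b}; new: +{$,a,b}
  S→a A: FOLLOW(A) ⊇ FOLLOW(S) ⊇ {$,a,b}; new: +{$,a,b}
  FOLLOW(S)={$,a,b}  FOLLOW(A)={$,a,b}  FOLLOW(B)={$,a,b}
iter 2: (stable)
  FOLLOW(S)={$,a,b}  FOLLOW(A)={$,a,b}  FOLLOW(B)={$,a,b}

FOLLOW(S) = ["$", "a", "b"]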